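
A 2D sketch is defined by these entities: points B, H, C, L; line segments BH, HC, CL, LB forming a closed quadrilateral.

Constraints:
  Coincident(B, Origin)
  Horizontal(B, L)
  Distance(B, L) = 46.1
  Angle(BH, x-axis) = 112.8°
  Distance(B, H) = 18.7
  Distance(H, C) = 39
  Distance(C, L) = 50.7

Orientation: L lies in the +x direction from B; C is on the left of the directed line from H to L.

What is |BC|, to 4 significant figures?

48.85

Checks: B = (0.00, 0.00) ✓; |HC| = 39.00 ✓; |CL| = 50.70 ✓.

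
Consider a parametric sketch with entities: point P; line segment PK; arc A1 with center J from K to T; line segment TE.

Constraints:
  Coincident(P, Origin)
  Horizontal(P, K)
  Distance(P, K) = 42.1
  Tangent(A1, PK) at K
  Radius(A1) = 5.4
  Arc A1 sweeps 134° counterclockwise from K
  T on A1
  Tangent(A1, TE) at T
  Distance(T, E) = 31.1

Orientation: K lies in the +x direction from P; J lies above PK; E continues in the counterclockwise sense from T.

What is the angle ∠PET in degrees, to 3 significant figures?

81.7°

P is at the origin; PK is horizontal with |PK| = 42.1 and K on the +x side, so K = (42.1, 0.00). Tangency of A1 to PK means the radius JK is perpendicular to PK, so J = K + (0, 5.4) = (42.1, 5.40). On A1, K sits at bearing -90° from J; a 134° counterclockwise sweep puts T at bearing 44°, so T = J + 5.4·(cos 44°, sin 44°) = (46.0, 9.15). The tangent condition forces JT to be normal to TE, so TE runs along (−sin 44°, cos 44°); with |TE| = 31.1, E = (24.4, 31.5). Then cos ∠PET = EP·ET / (|EP||ET|), giving 81.7°.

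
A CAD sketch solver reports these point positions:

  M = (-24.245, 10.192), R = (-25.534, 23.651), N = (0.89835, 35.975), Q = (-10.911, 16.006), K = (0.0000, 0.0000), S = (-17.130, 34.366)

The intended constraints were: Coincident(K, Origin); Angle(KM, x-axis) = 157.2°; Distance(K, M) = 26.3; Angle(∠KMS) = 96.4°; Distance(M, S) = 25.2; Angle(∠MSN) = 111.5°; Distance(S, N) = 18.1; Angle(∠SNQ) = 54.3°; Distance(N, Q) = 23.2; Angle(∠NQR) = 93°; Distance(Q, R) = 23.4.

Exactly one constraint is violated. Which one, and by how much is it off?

Distance(Q, R) = 23.4 — off by 6.90.

K = (0.00, 0.00) ✓; KM at 157.2° ✓; |KM| = 26.30 ✓; ∠KMS = 96.40° ✓; |MS| = 25.20 ✓; ∠MSN = 111.5° ✓; |SN| = 18.10 ✓; ∠SNQ = 54.30° ✓; |NQ| = 23.20 ✓; ∠NQR = 93.00° ✓; |QR| = 16.50 ✗.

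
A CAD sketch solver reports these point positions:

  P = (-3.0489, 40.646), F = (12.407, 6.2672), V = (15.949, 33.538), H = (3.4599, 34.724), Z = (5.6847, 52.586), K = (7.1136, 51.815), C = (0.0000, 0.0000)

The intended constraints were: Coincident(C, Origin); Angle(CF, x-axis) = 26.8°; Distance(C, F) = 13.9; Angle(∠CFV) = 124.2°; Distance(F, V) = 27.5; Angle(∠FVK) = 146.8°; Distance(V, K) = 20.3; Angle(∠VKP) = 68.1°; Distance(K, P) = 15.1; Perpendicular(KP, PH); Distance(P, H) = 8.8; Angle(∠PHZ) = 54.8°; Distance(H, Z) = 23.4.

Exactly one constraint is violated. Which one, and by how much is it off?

Distance(H, Z) = 23.4 — off by 5.40.

C = (0.00, 0.00) ✓; CF at 26.80° ✓; |CF| = 13.90 ✓; ∠CFV = 124.2° ✓; |FV| = 27.50 ✓; ∠FVK = 146.8° ✓; |VK| = 20.30 ✓; ∠VKP = 68.10° ✓; |KP| = 15.10 ✓; ∠(KP, PH) = 90.00° ✓; |PH| = 8.800 ✓; ∠PHZ = 54.80° ✓; |HZ| = 18.00 ✗.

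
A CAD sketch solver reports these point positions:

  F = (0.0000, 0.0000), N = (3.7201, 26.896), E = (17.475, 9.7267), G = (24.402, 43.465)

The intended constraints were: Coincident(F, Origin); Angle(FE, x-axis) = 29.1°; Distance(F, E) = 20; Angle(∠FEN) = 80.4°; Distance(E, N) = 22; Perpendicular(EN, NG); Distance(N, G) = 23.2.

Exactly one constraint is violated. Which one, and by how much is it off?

Distance(N, G) = 23.2 — off by 3.30.

F = (0.00, 0.00) ✓; FE at 29.10° ✓; |FE| = 20.00 ✓; ∠FEN = 80.40° ✓; |EN| = 22.00 ✓; ∠(EN, NG) = 90.00° ✓; |NG| = 26.50 ✗.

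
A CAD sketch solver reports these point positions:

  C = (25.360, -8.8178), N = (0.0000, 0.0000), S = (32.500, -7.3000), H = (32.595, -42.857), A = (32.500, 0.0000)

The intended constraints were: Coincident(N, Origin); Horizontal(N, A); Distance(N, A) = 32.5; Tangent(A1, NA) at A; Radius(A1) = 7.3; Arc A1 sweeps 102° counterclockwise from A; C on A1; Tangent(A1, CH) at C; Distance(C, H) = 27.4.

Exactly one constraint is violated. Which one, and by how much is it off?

Distance(C, H) = 27.4 — off by 7.40.

N = (0.00, 0.00) ✓; N.y = 0.00, A.y = 0.00 ✓; |NA| = 32.50 ✓; ∠(SA, AN) = 90.00° ✓; |SA| = 7.300 ✓; bearing(S→C) − bearing(S→A) = 102.0° ✓; |SC| = 7.300 ✓; ∠(SC, CH) = 90.00° ✓; |CH| = 34.80 ✗.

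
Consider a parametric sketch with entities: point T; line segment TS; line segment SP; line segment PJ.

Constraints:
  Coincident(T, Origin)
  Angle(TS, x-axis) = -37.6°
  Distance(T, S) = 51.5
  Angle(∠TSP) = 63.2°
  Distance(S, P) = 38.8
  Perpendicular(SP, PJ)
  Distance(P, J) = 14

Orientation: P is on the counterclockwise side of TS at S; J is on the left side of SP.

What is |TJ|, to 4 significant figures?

35.56

T is at the origin; TS runs at -37.6° with length 51.5, so S = 51.5·(cos -37.6°, sin -37.6°) = (40.80, -31.42). ∠TSP = 63.2°, so SP runs at -37.6° + (180° − 63.2°) = 79.20° from the x-axis; with |SP| = 38.8, P = S + 38.8·(cos 79.20°, sin 79.20°) = (48.07, 6.690). The perpendicularity gives PJ at right angles to SP; with |PJ| = 14.0 on the left of SP, J = P + 14.0·(-0.9823, 0.1874) = (34.32, 9.314). Then |TJ| = |J − T| = 35.56.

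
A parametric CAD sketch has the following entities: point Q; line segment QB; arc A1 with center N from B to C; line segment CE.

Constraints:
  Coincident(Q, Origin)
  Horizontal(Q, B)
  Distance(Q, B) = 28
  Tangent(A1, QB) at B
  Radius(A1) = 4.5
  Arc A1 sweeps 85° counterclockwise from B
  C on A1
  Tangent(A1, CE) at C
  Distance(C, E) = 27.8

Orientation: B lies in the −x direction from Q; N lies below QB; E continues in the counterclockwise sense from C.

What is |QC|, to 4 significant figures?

32.74

Q is at the origin; QB is horizontal with |QB| = 28.0 and B on the −x side, so B = (-28.00, 0.000). The tangent condition forces NB to be normal to QB, so N = B + (0, -4.5) = (-28.00, -4.500). On A1, B sits at bearing 90° from N; an 85° counterclockwise sweep puts C at bearing 175°, so C = N + 4.5·(cos 175°, sin 175°) = (-32.48, -4.108). Then |QC| = |C − Q| = 32.74.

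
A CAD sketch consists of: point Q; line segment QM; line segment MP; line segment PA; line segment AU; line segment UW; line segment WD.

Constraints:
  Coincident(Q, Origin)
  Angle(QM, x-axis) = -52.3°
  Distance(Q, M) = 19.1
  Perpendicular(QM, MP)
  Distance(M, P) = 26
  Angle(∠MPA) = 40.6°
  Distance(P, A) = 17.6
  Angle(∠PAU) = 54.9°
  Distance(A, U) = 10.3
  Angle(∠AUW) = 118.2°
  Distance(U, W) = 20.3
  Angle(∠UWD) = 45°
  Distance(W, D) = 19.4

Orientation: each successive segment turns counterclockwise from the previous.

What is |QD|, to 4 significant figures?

26.73

∠AUW = 118.2° gives UW at 4.000° from the x-axis; with |UW| = 20.3, W = (40.41, -5.622). ∠UWD = 45.0° gives WD at 139.0° from the x-axis; with |WD| = 19.4, D = (25.77, 7.106). Then |QD| = |D − Q| = 26.73.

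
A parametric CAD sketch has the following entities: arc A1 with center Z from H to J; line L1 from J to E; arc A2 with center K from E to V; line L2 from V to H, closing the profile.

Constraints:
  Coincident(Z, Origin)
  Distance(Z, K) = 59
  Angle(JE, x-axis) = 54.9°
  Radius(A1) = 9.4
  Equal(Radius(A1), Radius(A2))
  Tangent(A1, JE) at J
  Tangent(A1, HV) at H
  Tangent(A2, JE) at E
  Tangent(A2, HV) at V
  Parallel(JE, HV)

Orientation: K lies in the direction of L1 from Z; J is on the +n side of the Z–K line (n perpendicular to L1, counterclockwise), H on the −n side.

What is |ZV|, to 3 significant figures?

59.7

The slot axis is L1's direction at 54.9°, so u = (cos 54.9°, sin 54.9°) = (0.575, 0.818) and n = (−sin 54.9°, cos 54.9°) = (-0.818, 0.575). Z is at the origin and K lies 59.0 along u from Z, so K = 59.0·u = (33.9, 48.3). Tangency of A1 to both parallel lines with radius 9.4 puts J and H at Z ± 9.4·n: J = (-7.69, 5.41), H = (7.69, -5.41). Equal radii place E and V the same way about K: E = K + 9.4·n = (26.2, 53.7), V = K − 9.4·n = (41.6, 42.9). Then |ZV| = |V − Z| = 59.7.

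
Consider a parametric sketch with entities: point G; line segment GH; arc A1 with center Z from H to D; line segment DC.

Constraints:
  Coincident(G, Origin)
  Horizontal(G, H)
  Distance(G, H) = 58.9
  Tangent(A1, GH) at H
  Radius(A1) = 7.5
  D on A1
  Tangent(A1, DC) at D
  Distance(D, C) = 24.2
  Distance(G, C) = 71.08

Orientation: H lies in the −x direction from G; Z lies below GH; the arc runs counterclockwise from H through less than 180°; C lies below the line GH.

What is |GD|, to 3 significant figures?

66.9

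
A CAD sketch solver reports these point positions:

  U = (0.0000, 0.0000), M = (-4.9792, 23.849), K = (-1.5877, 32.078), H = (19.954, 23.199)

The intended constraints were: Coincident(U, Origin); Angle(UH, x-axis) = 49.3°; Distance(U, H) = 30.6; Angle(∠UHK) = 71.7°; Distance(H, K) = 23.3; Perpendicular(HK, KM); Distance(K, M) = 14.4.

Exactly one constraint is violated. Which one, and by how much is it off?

Distance(K, M) = 14.4 — off by 5.50.

U = (0.00, 0.00) ✓; UH at 49.30° ✓; |UH| = 30.60 ✓; ∠UHK = 71.70° ✓; |HK| = 23.30 ✓; ∠(HK, KM) = 90.00° ✓; |KM| = 8.900 ✗.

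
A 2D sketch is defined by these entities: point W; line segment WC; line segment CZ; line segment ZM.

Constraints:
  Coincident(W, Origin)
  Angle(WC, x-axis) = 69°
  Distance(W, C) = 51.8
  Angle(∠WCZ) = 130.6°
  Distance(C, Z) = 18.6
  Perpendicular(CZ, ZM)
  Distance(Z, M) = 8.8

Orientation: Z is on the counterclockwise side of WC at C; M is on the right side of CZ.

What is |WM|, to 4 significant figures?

71.08

∠WCZ = 130.6°, so CZ runs at 69.0° + (180° − 130.6°) = 118.4° from the x-axis; with |CZ| = 18.6, Z = C + 18.6·(cos 118.4°, sin 118.4°) = (9.717, 64.72). The perpendicularity gives ZM at right angles to CZ; with |ZM| = 8.8 on the right of CZ, M = Z + 8.8·(0.8796, 0.4756) = (17.46, 68.91). Then |WM| = |M − W| = 71.08.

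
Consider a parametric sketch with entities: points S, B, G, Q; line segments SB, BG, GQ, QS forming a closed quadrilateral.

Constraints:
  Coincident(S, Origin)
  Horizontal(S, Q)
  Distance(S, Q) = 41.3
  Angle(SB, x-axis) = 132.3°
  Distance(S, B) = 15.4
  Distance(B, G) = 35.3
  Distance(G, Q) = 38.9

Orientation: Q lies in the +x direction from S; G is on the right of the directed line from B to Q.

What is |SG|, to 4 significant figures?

20.49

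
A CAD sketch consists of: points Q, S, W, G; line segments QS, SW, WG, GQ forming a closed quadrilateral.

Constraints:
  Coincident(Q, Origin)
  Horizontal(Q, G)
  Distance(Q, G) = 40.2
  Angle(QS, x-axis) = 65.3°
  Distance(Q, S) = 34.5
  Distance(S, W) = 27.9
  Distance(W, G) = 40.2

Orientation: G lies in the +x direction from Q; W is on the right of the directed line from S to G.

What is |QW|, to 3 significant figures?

7.12

Checks: |SW| = 27.90 ✓; |WG| = 40.20 ✓.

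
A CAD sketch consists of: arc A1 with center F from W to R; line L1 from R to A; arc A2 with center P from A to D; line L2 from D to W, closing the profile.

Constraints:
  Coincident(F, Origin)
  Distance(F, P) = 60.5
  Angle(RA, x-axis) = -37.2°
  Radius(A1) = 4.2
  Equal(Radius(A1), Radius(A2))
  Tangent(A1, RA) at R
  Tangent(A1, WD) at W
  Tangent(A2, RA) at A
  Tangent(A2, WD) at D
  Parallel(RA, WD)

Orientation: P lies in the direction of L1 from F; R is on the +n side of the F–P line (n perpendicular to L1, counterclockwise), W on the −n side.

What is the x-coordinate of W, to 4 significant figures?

-2.539

F is at the origin and P lies 60.5 along u from F, so P = 60.5·u = (48.19, -36.58). Tangency of A1 to both parallel lines with radius 4.2 puts R and W at F ± 4.2·n: R = (2.539, 3.345), W = (-2.539, -3.345). So W.x = -2.539.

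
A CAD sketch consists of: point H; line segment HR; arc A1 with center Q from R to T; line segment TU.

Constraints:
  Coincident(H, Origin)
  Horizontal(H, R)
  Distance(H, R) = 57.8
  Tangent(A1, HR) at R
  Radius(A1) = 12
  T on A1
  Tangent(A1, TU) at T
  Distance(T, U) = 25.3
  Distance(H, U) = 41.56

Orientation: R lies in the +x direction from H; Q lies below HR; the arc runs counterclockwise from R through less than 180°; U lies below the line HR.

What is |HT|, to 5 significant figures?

48.409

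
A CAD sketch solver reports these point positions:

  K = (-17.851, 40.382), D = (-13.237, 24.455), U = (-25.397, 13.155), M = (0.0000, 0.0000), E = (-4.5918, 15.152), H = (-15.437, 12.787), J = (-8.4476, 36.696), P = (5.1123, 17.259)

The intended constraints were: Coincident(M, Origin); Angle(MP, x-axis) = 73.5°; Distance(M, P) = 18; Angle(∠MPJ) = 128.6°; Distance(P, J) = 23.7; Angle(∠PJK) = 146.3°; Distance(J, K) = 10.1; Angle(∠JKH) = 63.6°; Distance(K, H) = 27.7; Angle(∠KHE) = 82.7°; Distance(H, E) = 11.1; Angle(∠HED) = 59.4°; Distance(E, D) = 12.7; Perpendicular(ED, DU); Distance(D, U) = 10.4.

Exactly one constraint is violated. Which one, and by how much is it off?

Distance(D, U) = 10.4 — off by 6.20.

M = (0.00, 0.00) ✓; MP at 73.50° ✓; |MP| = 18.00 ✓; ∠MPJ = 128.6° ✓; |PJ| = 23.70 ✓; ∠PJK = 146.3° ✓; |JK| = 10.10 ✓; ∠JKH = 63.60° ✓; |KH| = 27.70 ✓; ∠KHE = 82.70° ✓; |HE| = 11.10 ✓; ∠HED = 59.40° ✓; |ED| = 12.70 ✓; ∠(ED, DU) = 90.00° ✓; |DU| = 16.60 ✗.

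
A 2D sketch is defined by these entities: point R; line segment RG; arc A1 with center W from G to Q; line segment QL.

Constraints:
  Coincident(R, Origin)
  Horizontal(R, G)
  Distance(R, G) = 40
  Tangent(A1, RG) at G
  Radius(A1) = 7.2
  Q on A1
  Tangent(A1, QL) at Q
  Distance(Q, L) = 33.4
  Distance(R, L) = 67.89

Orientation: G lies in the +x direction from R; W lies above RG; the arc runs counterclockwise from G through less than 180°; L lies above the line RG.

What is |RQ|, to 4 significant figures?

47.12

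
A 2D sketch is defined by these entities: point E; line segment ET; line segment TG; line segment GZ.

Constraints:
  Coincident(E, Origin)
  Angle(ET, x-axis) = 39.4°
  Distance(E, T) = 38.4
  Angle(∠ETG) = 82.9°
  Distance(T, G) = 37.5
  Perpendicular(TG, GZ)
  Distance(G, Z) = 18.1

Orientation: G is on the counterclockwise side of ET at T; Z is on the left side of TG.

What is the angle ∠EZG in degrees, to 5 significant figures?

121.42°

E is at the origin; ET runs at 39.4° with length 38.4, so T = 38.4·(cos 39.4°, sin 39.4°) = (29.673, 24.374). ∠ETG = 82.9°, so TG runs at 39.4° + (180° − 82.9°) = 136.50° from the x-axis; with |TG| = 37.5, G = T + 37.5·(cos 136.50°, sin 136.50°) = (2.4714, 50.187). TG ⟂ GZ; with |GZ| = 18.1 on the left of TG, Z = G + 18.1·(-0.68835, -0.72537) = (-9.9878, 37.058). Then cos ∠EZG = ZE·ZG / (|ZE||ZG|), giving 121.42°.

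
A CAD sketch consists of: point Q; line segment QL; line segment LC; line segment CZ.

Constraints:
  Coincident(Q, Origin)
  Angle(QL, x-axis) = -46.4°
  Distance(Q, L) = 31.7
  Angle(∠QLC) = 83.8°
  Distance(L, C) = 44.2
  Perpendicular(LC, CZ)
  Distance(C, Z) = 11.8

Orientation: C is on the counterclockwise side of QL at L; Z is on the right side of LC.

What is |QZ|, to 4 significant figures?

59.49

Q is at the origin; QL runs at -46.4° with length 31.7, so L = 31.7·(cos -46.4°, sin -46.4°) = (21.86, -22.96). ∠QLC = 83.8°, so LC runs at -46.4° + (180° − 83.8°) = 49.80° from the x-axis; with |LC| = 44.2, C = L + 44.2·(cos 49.80°, sin 49.80°) = (50.39, 10.80). The perpendicularity gives CZ at right angles to LC; with |CZ| = 11.8 on the right of LC, Z = C + 11.8·(0.7638, -0.6455) = (59.40, 3.187). Then |QZ| = |Z − Q| = 59.49.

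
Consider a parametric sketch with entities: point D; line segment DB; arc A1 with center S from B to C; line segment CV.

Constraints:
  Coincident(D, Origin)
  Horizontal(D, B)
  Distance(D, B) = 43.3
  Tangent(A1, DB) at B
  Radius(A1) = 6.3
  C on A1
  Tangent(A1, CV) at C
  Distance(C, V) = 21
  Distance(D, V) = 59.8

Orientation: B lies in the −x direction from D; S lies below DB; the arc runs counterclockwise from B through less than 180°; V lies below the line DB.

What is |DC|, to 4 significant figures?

49.68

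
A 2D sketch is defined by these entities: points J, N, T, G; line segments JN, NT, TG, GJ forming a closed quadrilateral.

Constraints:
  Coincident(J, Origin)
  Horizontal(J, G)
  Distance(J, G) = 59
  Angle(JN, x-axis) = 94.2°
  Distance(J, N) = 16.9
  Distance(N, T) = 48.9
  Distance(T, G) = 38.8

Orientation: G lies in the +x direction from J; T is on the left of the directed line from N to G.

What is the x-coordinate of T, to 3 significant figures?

43.9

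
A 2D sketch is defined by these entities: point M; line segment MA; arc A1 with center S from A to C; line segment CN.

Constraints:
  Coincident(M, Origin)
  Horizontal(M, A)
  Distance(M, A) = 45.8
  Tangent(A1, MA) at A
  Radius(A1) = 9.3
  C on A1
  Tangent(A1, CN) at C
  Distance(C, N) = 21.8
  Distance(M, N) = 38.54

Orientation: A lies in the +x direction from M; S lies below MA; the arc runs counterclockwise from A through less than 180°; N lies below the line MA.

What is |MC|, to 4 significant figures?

37.67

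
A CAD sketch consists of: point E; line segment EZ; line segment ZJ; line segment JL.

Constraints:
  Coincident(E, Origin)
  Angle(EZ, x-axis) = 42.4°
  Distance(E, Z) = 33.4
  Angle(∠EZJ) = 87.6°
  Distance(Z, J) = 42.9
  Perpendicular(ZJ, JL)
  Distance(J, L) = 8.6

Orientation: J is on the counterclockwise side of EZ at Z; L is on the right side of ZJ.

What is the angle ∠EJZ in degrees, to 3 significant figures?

38.8°

E is at the origin; EZ runs at 42.4° with length 33.4, so Z = 33.4·(cos 42.4°, sin 42.4°) = (24.7, 22.5). ∠EZJ = 87.6°, so ZJ runs at 42.4° + (180° − 87.6°) = 135° from the x-axis; with |ZJ| = 42.9, J = Z + 42.9·(cos 135°, sin 135°) = (-5.56, 53.0). Then cos ∠EJZ = JE·JZ / (|JE||JZ|), giving 38.8°.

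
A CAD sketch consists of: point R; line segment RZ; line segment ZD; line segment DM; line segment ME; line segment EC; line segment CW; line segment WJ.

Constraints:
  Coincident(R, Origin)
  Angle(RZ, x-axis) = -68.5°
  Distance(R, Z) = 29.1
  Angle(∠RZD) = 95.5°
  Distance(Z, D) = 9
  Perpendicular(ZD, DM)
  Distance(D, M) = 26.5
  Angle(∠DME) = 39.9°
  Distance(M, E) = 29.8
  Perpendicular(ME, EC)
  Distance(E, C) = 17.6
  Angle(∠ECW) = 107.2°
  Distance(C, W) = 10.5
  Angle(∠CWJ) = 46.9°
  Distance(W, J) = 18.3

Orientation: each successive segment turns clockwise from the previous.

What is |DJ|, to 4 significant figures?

14.76

∠ECW = 107.2° gives CW at 174.1° from the x-axis; with |CW| = 10.5, W = (0.6765, -34.35). ∠CWJ = 46.9° gives WJ at 41.00° from the x-axis; with |WJ| = 18.3, J = (14.49, -22.34). Then |DJ| = |J − D| = 14.76.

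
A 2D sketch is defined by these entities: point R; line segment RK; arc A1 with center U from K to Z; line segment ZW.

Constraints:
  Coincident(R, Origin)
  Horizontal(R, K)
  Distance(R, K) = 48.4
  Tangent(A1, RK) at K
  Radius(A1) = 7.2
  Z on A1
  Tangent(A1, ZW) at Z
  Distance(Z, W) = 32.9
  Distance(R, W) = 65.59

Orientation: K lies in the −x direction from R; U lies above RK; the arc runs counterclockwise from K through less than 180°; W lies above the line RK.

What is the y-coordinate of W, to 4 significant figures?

40.74

R is at the origin; R and K share the same y with |RK| = 48.4 and K on the −x side, so K = (-48.40, 0.000). A1 meets RK tangentially, so UK is at right angles to RK, so U = K + (0, 7.2) = (-48.40, 7.200). Since UZ ⟂ ZW (tangency), |UW| = √(7.2² + 32.9²) = 33.68 regardless of where Z sits on A1. So W lies on both circle(R, 65.59) and circle(U, 33.68); the above-RK intersection is W = (-51.40, 40.74). Z is the foot of the tangent from W: Z = (-41.53, 9.360).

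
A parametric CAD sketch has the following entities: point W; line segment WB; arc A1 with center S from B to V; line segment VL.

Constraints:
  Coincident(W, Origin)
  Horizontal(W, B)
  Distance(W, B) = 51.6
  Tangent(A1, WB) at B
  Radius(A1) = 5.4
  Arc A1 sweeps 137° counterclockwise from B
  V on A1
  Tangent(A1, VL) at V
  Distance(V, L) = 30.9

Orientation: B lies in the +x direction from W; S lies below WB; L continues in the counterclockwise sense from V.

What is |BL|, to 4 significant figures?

35.82

W is at the origin; WB is horizontal with |WB| = 51.6 and B on the +x side, so B = (51.60, 0.000). Tangency of A1 to WB means the radius SB is perpendicular to WB, so S = B + (0, -5.4) = (51.60, -5.400). On A1, B sits at bearing 90° from S; a 137° counterclockwise sweep puts V at bearing 227°, so V = S + 5.4·(cos 227°, sin 227°) = (47.92, -9.349). Tangency of A1 to VL means the radius SV is perpendicular to VL, so VL runs along (−sin 227°, cos 227°); with |VL| = 30.9, L = (70.52, -30.42). Then |BL| = |L − B| = 35.82.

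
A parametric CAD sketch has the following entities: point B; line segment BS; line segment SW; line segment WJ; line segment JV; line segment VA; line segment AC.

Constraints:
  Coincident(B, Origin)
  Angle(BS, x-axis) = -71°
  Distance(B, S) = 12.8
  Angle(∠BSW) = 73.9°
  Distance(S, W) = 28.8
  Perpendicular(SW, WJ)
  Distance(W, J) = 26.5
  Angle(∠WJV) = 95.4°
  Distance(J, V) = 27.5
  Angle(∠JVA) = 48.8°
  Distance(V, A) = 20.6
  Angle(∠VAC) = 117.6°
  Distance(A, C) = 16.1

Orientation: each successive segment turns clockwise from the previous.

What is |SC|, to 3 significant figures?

32.9

B is at the origin; BS runs at -71.0° with length 12.8, so S = (4.17, -12.1). ∠BSW = 73.9° gives SW at -177° from the x-axis; with |SW| = 28.8, W = (-24.6, -13.6). SW ⟂ WJ, so WJ runs at 92.9°; with |WJ| = 26.5, J = (-25.9, 12.9). ∠WJV = 95.4° gives JV at 8.30° from the x-axis; with |JV| = 27.5, V = (1.28, 16.9). ∠JVA = 48.8° gives VA at -123° from the x-axis; with |VA| = 20.6, A = (-9.91, -0.420). ∠VAC = 117.6° gives AC at 175° from the x-axis; with |AC| = 16.1, C = (-25.9, 1.07). Then |SC| = |C − S| = 32.9.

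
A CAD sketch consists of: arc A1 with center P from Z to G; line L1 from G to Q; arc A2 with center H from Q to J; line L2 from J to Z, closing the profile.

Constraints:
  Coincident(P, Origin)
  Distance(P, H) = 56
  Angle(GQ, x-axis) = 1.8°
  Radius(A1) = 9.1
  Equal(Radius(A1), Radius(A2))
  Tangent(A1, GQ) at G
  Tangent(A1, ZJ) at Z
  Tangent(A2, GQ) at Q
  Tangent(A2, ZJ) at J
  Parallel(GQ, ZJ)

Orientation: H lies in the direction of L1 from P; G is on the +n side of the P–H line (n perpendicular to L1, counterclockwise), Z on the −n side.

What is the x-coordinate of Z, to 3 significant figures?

0.286

The slot axis is L1's direction at 1.8°, so u = (cos 1.8°, sin 1.8°) = (1.00, 0.0314) and n = (−sin 1.8°, cos 1.8°) = (-0.0314, 1.00). P is at the origin and H lies 56.0 along u from P, so H = 56.0·u = (56.0, 1.76). Tangency of A1 to both parallel lines with radius 9.1 puts G and Z at P ± 9.1·n: G = (-0.286, 9.10), Z = (0.286, -9.10). So Z.x = 0.286.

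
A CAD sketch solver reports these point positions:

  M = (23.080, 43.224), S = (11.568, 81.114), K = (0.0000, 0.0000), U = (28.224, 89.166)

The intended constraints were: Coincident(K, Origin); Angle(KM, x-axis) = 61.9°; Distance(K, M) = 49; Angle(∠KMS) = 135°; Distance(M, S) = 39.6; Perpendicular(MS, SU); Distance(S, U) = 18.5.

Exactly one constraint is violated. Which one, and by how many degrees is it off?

Perpendicular(MS, SU) — off by 8.90°.

K = (0.00, 0.00) ✓; KM at 61.90° ✓; |KM| = 49.00 ✓; ∠KMS = 135.0° ✓; |MS| = 39.60 ✓; ∠(MS, SU) = 81.10° ✗; |SU| = 18.50 ✓.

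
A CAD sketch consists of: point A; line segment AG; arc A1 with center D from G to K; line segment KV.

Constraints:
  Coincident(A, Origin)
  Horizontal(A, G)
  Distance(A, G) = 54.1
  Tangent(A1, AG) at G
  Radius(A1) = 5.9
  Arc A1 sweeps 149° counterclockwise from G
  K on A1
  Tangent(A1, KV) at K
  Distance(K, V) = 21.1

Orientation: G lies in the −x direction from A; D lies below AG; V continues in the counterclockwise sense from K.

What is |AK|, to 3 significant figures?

58.2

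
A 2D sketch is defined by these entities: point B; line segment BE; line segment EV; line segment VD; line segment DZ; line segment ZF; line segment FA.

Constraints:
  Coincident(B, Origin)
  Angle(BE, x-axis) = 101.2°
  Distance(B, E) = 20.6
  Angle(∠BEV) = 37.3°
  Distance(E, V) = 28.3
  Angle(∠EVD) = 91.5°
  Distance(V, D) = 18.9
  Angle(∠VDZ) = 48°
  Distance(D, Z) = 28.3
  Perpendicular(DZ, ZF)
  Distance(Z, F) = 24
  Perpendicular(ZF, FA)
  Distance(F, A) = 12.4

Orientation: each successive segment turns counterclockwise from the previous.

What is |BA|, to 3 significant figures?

27.3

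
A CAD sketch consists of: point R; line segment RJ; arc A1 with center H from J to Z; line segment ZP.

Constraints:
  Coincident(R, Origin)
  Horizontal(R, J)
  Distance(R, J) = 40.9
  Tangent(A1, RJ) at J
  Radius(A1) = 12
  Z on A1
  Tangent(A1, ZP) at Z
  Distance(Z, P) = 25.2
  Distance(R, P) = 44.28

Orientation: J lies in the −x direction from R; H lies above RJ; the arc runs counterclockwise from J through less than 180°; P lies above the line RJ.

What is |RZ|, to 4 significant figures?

30.88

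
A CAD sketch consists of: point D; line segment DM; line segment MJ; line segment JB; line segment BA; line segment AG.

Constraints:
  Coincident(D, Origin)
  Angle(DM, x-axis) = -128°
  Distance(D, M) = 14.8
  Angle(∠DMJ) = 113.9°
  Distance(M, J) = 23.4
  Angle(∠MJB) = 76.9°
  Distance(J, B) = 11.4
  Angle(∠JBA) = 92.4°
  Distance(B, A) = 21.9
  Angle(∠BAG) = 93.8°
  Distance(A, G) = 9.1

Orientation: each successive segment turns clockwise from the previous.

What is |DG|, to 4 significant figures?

16.79

D is at the origin; DM runs at -128.0° with length 14.8, so M = (-9.112, -11.66). ∠DMJ = 113.9° gives MJ at 165.9° from the x-axis; with |MJ| = 23.4, J = (-31.81, -5.962). ∠MJB = 76.9° gives JB at 62.80° from the x-axis; with |JB| = 11.4, B = (-26.60, 4.177). ∠JBA = 92.4° gives BA at -24.80° from the x-axis; with |BA| = 21.9, A = (-6.716, -5.009). ∠BAG = 93.8° gives AG at -111.0° from the x-axis; with |AG| = 9.1, G = (-9.977, -13.50). Then |DG| = |G − D| = 16.79.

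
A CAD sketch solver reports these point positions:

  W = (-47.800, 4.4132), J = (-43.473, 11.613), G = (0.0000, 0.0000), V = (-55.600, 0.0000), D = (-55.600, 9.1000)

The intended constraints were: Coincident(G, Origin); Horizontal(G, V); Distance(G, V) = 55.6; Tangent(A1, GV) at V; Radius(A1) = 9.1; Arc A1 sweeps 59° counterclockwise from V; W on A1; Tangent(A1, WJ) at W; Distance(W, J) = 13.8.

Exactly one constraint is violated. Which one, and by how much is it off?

Distance(W, J) = 13.8 — off by 5.40.

G = (0.00, 0.00) ✓; G.y = 0.00, V.y = 0.00 ✓; |GV| = 55.60 ✓; ∠(DV, VG) = 90.00° ✓; |DV| = 9.100 ✓; bearing(D→W) − bearing(D→V) = 59.00° ✓; |DW| = 9.100 ✓; ∠(DW, WJ) = 90.00° ✓; |WJ| = 8.400 ✗.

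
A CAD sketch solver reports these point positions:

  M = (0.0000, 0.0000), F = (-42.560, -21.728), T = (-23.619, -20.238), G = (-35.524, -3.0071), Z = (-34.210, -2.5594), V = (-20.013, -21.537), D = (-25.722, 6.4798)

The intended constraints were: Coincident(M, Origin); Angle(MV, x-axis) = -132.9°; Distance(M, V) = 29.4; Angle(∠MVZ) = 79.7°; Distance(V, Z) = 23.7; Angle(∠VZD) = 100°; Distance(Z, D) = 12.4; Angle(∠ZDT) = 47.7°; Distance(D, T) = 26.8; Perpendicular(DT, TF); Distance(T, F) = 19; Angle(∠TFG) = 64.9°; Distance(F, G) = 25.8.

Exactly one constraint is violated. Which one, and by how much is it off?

Distance(F, G) = 25.8 — off by 5.80.

M = (0.00, 0.00) ✓; MV at -132.9° ✓; |MV| = 29.40 ✓; ∠MVZ = 79.70° ✓; |VZ| = 23.70 ✓; ∠VZD = 100.0° ✓; |ZD| = 12.40 ✓; ∠ZDT = 47.70° ✓; |DT| = 26.80 ✓; ∠(DT, TF) = 90.00° ✓; |TF| = 19.00 ✓; ∠TFG = 64.90° ✓; |FG| = 20.00 ✗.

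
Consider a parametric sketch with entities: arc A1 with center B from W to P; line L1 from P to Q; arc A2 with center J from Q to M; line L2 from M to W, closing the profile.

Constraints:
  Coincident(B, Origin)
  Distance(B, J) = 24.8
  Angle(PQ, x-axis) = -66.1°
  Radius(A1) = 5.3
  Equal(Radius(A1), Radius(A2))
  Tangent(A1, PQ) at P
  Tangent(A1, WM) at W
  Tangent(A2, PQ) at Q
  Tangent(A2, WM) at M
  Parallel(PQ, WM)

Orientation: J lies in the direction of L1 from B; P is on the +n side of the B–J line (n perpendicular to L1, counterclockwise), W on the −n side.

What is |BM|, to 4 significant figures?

25.36

The slot axis is L1's direction at -66.1°, so u = (cos -66.1°, sin -66.1°) = (0.4051, -0.9143) and n = (−sin -66.1°, cos -66.1°) = (0.9143, 0.4051). B is at the origin and J lies 24.8 along u from B, so J = 24.8·u = (10.05, -22.67). Tangency of A1 to both parallel lines with radius 5.3 puts P and W at B ± 5.3·n: P = (4.846, 2.147), W = (-4.846, -2.147). Equal radii place Q and M the same way about J: Q = J + 5.3·n = (14.89, -20.53), M = J − 5.3·n = (5.202, -24.82). Then |BM| = |M − B| = 25.36.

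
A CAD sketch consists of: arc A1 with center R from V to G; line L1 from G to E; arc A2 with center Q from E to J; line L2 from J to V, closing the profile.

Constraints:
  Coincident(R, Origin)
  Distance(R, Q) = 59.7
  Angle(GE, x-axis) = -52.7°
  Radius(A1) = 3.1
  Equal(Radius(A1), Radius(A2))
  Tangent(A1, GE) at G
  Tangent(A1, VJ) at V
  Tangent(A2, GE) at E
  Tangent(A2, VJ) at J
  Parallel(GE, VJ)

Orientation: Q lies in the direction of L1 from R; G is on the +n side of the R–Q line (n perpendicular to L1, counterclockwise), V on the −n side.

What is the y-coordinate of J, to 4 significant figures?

-49.37

The slot axis is L1's direction at -52.7°, so u = (cos -52.7°, sin -52.7°) = (0.6060, -0.7955) and n = (−sin -52.7°, cos -52.7°) = (0.7955, 0.6060). R is at the origin and Q lies 59.7 along u from R, so Q = 59.7·u = (36.18, -47.49). Tangency of A1 to both parallel lines with radius 3.1 puts G and V at R ± 3.1·n: G = (2.466, 1.879), V = (-2.466, -1.879). Equal radii place E and J the same way about Q: E = Q + 3.1·n = (38.64, -45.61), J = Q − 3.1·n = (33.71, -49.37). So J.y = -49.37.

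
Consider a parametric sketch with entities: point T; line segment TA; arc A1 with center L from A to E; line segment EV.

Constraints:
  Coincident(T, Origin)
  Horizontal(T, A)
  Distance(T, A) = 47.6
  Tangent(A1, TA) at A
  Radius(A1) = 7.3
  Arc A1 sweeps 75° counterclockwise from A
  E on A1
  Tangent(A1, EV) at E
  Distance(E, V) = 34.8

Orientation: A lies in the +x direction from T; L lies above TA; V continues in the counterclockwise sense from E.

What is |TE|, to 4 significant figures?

54.92

A1 meets TA tangentially, so LA is at right angles to TA, so L = A + (0, 7.3) = (47.60, 7.300). On A1, A sits at bearing -90° from L; a 75° counterclockwise sweep puts E at bearing -15°, so E = L + 7.3·(cos -15°, sin -15°) = (54.65, 5.411). Then |TE| = |E − T| = 54.92.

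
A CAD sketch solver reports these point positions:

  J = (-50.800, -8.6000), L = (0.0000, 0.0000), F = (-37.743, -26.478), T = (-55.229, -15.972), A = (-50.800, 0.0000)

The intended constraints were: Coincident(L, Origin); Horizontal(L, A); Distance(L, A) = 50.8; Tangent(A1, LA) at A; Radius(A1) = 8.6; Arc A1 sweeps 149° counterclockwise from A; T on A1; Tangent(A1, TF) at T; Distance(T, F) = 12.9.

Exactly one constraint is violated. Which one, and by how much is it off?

Distance(T, F) = 12.9 — off by 7.50.

L = (0.00, 0.00) ✓; L.y = 0.00, A.y = 0.00 ✓; |LA| = 50.80 ✓; ∠(JA, AL) = 90.00° ✓; |JA| = 8.600 ✓; bearing(J→T) − bearing(J→A) = 149.0° ✓; |JT| = 8.600 ✓; ∠(JT, TF) = 90.00° ✓; |TF| = 20.40 ✗.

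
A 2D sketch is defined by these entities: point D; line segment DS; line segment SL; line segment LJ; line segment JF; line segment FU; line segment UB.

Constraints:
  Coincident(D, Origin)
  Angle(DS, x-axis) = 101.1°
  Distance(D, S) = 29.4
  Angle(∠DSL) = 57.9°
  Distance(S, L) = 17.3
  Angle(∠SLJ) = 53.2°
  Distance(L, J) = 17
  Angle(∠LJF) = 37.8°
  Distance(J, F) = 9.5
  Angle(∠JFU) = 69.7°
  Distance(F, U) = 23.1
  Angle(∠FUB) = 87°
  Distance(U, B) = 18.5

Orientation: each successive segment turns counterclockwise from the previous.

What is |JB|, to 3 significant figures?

21.1

D is at the origin; DS runs at 101.1° with length 29.4, so S = (-5.66, 28.9). ∠DSL = 57.9° gives SL at -137° from the x-axis; with |SL| = 17.3, L = (-18.3, 17.0). ∠SLJ = 53.2° gives LJ at -10.0° from the x-axis; with |LJ| = 17.0, J = (-1.53, 14.1). ∠LJF = 37.8° gives JF at 132° from the x-axis; with |JF| = 9.5, F = (-7.91, 21.1). ∠JFU = 69.7° gives FU at -118° from the x-axis; with |FU| = 23.1, U = (-18.6, 0.603). ∠FUB = 87.0° gives UB at -24.5° from the x-axis; with |UB| = 18.5, B = (-1.74, -7.07). Then |JB| = |B − J| = 21.1.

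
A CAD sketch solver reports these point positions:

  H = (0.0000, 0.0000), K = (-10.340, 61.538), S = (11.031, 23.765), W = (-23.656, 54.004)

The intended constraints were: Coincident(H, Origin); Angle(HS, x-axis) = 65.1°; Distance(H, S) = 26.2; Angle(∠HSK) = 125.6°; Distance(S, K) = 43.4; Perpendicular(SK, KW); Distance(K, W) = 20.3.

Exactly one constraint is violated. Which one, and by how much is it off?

Distance(K, W) = 20.3 — off by 5.00.

H = (0.00, 0.00) ✓; HS at 65.10° ✓; |HS| = 26.20 ✓; ∠HSK = 125.6° ✓; |SK| = 43.40 ✓; ∠(SK, KW) = 90.00° ✓; |KW| = 15.30 ✗.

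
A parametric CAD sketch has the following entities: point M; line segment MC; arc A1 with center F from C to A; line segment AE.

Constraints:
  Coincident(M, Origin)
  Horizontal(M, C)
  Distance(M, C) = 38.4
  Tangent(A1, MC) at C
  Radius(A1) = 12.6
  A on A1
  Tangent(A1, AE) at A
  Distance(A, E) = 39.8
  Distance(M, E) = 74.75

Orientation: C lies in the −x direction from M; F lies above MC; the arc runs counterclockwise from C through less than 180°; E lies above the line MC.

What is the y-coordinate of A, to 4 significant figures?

20.76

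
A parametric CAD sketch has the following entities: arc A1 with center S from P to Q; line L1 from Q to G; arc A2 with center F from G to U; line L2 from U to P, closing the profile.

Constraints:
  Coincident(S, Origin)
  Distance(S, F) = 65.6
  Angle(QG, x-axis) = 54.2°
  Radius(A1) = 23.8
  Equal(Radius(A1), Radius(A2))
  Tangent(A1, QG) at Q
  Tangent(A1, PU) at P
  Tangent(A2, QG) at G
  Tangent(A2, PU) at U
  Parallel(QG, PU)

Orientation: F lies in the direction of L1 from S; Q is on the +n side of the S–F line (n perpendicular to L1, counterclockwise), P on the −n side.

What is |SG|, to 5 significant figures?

69.784

The slot axis is L1's direction at 54.2°, so u = (cos 54.2°, sin 54.2°) = (0.58496, 0.81106) and n = (−sin 54.2°, cos 54.2°) = (-0.81106, 0.58496). S is at the origin and F lies 65.6 along u from S, so F = 65.6·u = (38.373, 53.206). Tangency of A1 to both parallel lines with radius 23.8 puts Q and P at S ± 23.8·n: Q = (-19.303, 13.922), P = (19.303, -13.922). Equal radii place G and U the same way about F: G = F + 23.8·n = (19.070, 67.128), U = F − 23.8·n = (57.677, 39.284). Then |SG| = |G − S| = 69.784.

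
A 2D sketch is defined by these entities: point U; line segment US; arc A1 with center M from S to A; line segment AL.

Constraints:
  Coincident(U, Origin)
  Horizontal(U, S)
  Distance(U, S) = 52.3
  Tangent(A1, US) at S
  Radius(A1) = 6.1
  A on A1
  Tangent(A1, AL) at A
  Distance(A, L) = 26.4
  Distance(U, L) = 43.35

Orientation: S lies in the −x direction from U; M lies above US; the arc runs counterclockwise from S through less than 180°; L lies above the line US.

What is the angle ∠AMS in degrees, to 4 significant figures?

61.58°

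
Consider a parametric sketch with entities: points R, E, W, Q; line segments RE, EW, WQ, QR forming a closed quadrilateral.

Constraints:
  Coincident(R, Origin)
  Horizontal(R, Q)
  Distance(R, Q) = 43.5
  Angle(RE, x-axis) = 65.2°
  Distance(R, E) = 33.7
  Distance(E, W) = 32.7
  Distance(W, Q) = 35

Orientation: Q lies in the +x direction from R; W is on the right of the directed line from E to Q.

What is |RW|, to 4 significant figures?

8.691

Checks: |EW| = 32.70 ✓; |WQ| = 35.00 ✓.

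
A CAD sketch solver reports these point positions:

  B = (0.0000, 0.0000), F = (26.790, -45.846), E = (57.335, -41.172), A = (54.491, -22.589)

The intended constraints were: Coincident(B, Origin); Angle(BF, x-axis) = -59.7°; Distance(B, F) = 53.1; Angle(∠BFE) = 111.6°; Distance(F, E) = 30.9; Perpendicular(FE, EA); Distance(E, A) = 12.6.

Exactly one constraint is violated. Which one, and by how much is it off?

Distance(E, A) = 12.6 — off by 6.20.

B = (0.00, 0.00) ✓; BF at -59.70° ✓; |BF| = 53.10 ✓; ∠BFE = 111.6° ✓; |FE| = 30.90 ✓; ∠(FE, EA) = 90.00° ✓; |EA| = 18.80 ✗.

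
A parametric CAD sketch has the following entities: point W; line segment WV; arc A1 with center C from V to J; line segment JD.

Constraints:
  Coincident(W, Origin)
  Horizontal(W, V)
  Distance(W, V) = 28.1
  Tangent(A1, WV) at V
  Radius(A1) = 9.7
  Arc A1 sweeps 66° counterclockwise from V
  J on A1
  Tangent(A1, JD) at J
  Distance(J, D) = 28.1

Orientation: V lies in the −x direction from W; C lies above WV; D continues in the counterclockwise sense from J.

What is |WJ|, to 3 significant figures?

20.1

Since A1 is tangent to WV there, CV ⟂ WV, so C = V + (0, 9.7) = (-28.1, 9.70). On A1, V sits at bearing -90° from C; a 66° counterclockwise sweep puts J at bearing -24°, so J = C + 9.7·(cos -24°, sin -24°) = (-19.2, 5.75). Then |WJ| = |J − W| = 20.1.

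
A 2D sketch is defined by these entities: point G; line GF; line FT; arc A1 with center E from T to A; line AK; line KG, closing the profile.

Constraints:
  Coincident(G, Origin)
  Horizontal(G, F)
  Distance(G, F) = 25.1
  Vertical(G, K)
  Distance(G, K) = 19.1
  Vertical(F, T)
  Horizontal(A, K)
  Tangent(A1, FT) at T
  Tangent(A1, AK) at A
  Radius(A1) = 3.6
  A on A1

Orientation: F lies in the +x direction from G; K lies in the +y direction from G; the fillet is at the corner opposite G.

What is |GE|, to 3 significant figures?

26.5

G is at the origin; GF is horizontal with |GF| = 25.1 and F on the +x side, so F = (25.1, 0.00). GK is vertical with |GK| = 19.1 and K on the +y side, so K = (0.00, 19.1). The virtual corner opposite G is at (25.1, 19.1). Since A1 is tangent to FT there, ET ⟂ FT and A1 meets AK tangentially, so EA is at right angles to AK, with radius 3.6, so the center E sits 3.6 in from both sides at E = (21.5, 15.5). Then |GE| = |E − G| = 26.5.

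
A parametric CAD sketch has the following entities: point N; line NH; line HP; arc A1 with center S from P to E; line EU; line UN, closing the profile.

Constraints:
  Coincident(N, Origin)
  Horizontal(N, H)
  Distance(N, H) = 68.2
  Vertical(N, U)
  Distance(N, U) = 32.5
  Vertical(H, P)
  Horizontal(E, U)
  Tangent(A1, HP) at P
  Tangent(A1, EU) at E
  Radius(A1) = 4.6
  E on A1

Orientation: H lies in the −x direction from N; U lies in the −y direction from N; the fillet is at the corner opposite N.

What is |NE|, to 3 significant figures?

71.4

N is at the origin; N and H share the same y with |NH| = 68.2 and H on the −x side, so H = (-68.2, 0.00). N and U share the same x with |NU| = 32.5 and U on the −y side, so U = (0.00, -32.5). The virtual corner opposite N is at (-68.2, -32.5). Tangency of A1 to HP means the radius SP is perpendicular to HP and tangency of A1 to EU means the radius SE is perpendicular to EU, with radius 4.6, so the center S sits 4.6 in from both sides at S = (-63.6, -27.9). That places the tangent points at P = (-68.2, -27.9) on HP and E = (-63.6, -32.5) on EU. Then |NE| = |E − N| = 71.4.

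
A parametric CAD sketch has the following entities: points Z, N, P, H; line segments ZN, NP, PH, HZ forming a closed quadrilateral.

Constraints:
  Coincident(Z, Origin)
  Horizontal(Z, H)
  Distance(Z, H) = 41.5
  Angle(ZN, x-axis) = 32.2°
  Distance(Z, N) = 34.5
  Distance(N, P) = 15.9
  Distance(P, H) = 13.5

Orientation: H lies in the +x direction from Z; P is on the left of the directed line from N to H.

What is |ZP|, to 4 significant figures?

46.17

Checks: |NP| = 15.90 ✓; |PH| = 13.50 ✓.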